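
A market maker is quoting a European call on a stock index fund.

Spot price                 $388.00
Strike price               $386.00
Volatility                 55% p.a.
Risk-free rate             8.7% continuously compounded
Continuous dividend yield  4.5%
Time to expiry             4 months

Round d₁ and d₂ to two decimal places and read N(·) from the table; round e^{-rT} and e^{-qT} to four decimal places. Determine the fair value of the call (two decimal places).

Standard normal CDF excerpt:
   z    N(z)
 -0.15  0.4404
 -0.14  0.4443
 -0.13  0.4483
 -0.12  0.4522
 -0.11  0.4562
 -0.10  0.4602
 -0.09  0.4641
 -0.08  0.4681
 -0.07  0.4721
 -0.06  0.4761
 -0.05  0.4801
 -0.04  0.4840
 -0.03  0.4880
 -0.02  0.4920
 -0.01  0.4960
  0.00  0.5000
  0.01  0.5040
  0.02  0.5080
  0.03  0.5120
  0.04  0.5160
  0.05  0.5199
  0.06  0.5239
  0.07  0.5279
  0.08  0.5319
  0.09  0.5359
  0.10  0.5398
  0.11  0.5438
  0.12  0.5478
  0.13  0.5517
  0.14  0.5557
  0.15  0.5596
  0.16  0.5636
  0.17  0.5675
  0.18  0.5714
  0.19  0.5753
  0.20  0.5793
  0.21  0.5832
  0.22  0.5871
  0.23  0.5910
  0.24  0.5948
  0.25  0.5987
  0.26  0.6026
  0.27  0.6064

$51.84

σ√T = 0.55 × 0.5774 = 0.3175
d₁ = [ln(388/386) + (0.087 − 0.045 + 0.55²/2)·0.3333] / 0.3175 = [0.0052 + 0.0644] / 0.3175 = 0.2191 ⇒ 0.22
d₂ = d₁ − σ√T = 0.2191 − 0.3175 = -0.0984 ⇒ -0.10
e^(−qT) = e^(−0.045·0.3333) = 0.9851;  e^(−rT) = e^(−0.087·0.3333) = 0.9714
N(d₁) = N(0.22) = 0.5871;  N(d₂) = N(-0.10) = 0.4602
C = 388·0.9851·0.5871 − 386·0.9714·0.4602 = 224.4007 − 172.5568 = 51.8439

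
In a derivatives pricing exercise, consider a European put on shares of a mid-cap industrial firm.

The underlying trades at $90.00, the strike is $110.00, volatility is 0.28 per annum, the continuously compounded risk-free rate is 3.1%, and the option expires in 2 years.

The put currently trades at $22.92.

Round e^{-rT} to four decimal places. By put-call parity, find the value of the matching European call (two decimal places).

exp(−rT) = exp(−0.031·2) = 0.9399
Put-call parity: C − P = S − K·e^(−rT) = 90 − 110·0.9399 = 90 − 103.3890 = -13.3890
C = P + (C − P) = 22.92 + (-13.3890) = 9.5310

$9.53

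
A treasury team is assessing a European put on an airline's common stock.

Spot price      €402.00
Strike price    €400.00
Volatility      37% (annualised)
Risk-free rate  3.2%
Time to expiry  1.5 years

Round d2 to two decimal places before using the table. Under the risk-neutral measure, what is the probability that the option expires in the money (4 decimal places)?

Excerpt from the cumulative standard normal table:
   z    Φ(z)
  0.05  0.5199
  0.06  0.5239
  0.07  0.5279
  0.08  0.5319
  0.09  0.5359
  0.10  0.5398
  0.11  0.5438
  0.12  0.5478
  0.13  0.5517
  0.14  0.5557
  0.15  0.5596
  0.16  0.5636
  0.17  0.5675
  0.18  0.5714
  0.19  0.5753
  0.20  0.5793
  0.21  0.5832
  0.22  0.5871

σ√T = 0.37 × 1.2247 = 0.4532
d₁ = [ln(402/400) + (0.032 + ½·0.37²)·1.5] / (σ√T) = (0.0050 + 0.1507) / 0.4532 = 0.3435 → 0.34
d₂ = 0.3435 − 0.4532 = -0.1096 → -0.11
Pr(exercise) under Q = N(−d₂) = N(0.11) = 0.5438

0.5438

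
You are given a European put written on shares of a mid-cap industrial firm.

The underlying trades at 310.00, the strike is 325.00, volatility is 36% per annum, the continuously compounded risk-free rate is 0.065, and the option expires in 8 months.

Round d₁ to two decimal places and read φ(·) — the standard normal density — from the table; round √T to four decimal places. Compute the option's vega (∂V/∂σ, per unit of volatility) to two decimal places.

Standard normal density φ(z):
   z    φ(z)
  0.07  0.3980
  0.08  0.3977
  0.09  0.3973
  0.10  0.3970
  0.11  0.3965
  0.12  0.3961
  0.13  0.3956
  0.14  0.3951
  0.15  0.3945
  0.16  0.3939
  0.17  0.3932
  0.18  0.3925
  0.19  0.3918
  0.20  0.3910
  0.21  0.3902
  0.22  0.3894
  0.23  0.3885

σ√T = 0.36 × 0.8165 = 0.2939
d₁ = [ln(310/325) + (0.065 + 0.36²/2)·0.6667] / 0.2939 = [-0.0473 + 0.0865] / 0.2939 = 0.1336 which rounds to 0.13
√T = √0.6667 = 0.8165
φ(d₁) = φ(0.13) = 0.3956
vega = S·φ(d₁)·√T = 310·0.3956·0.8165 = 100.1323

100.13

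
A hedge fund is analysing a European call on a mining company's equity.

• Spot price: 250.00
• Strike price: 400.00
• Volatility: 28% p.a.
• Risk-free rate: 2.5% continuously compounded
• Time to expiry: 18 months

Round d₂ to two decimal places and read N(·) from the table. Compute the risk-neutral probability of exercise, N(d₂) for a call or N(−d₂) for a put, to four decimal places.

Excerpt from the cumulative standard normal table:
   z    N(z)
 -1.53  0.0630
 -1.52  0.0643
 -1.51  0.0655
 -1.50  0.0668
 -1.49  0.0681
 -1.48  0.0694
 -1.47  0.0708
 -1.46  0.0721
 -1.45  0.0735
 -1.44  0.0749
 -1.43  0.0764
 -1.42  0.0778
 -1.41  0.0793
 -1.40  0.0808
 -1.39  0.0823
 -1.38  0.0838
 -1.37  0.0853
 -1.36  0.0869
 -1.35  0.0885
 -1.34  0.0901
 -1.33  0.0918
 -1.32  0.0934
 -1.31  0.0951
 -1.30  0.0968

T = 1.5;  σ√T = 0.3429
d₁ = [ln(250/400) + (0.025 + 0.28²/2)·1.5] / 0.3429 = [-0.4700 + 0.0963] / 0.3429 = -1.0897 → -1.09
d₂ = d₁ − σ√T = -1.0897 − 0.3429 = -1.4327 → -1.43
Risk-neutral Pr[S_T > K] = N(d₂) = N(-1.43) = 0.0764

0.0764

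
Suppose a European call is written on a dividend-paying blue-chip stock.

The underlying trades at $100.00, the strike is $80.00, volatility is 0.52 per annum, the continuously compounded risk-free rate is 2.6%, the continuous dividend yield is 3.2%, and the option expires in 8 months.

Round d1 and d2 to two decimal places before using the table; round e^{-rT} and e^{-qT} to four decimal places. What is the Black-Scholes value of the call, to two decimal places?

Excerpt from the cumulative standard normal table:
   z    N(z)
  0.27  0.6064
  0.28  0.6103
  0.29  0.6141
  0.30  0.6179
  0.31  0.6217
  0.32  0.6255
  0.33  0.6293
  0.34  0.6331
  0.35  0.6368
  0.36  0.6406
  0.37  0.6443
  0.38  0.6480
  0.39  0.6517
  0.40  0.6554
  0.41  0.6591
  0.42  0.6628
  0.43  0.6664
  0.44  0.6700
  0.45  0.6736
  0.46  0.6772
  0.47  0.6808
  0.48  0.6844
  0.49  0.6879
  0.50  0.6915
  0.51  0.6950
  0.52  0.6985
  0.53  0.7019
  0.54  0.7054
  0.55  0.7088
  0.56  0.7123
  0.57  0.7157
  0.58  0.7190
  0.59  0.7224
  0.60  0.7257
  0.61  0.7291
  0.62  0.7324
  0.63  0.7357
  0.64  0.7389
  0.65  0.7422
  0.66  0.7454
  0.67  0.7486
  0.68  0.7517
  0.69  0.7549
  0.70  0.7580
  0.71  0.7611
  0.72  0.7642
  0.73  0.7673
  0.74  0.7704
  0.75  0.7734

σ√T = 0.52·√0.6667 = 0.4246
d₁ = [ln(100/80) + (0.026 − 0.032 + ½·0.52²)·0.6667] / (σ√T) = (0.2231 + 0.0861) / 0.4246 = 0.7284 which rounds to 0.73
d₂ = 0.7284 − 0.4246 = 0.3039 which rounds to 0.30
e^(−qT) = e^(−0.032·0.6667) = 0.9789;  e^(−rT) = e^(−0.026·0.6667) = 0.9828
N(d₁) = N(0.73) = 0.7673;  N(d₂) = N(0.30) = 0.6179
C = 100·0.9789·0.7673 − 80·0.9828·0.6179 = 75.1110 − 48.5818 = 26.5292

$26.53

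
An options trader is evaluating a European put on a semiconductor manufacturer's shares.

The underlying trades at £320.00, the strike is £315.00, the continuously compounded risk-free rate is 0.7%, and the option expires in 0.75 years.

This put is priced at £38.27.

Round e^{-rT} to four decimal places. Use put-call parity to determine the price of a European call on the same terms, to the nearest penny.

e^(−rT) = e^(−0.007·0.75) = 0.9948
Put-call parity: C − P = S − K·e^(−rT) = 320 − 315·0.9948 = 320 − 313.3620 = 6.6380
C = P + (C − P) = 38.27 + (6.6380) = 44.9080

£44.91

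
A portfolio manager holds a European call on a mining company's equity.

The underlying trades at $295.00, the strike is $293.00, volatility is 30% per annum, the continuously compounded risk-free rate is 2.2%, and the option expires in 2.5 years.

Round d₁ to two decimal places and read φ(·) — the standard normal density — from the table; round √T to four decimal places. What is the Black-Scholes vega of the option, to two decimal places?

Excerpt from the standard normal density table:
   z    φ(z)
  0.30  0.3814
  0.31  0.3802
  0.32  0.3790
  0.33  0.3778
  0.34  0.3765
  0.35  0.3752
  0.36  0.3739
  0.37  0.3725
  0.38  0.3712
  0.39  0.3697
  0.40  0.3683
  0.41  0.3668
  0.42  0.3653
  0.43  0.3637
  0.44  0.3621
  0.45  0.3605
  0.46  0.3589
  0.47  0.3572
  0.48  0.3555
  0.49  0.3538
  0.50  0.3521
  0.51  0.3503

σ√T = 0.3 × 1.5811 = 0.4743
d₁ = [ln(295/293) + (0.022 + ½·0.3²)·2.5] / (σ√T) = (0.0068 + 0.1675) / 0.4743 = 0.3675 ≈ 0.37
√T = √2.5 = 1.5811
φ(d₁) = φ(0.37) = 0.3725
vega = S·φ(d₁)·√T = 295·0.3725·1.5811 = 173.7431
(The put has the same vega.)

173.74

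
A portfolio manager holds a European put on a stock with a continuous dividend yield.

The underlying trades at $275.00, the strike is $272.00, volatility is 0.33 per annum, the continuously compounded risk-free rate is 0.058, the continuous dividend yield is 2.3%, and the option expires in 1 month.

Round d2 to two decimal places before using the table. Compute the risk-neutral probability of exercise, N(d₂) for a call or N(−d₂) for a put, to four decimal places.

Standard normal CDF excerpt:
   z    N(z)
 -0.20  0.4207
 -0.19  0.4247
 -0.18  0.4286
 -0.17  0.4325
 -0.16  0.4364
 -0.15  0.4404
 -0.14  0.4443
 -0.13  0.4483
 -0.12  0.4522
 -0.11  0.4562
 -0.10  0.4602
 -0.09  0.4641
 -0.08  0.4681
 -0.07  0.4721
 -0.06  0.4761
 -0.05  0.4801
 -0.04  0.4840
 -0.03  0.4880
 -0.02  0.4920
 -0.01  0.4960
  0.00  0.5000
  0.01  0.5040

0.4602

T = 0.08333;  σ√T = 0.0953
ln(S/K) + (r − q + σ²/2)T = ln(275/272) + (0.058 − 0.023 + 0.33²/2)·0.08333 = 0.0110 + 0.0075 = 0.0184
d₁ = 0.0184 / 0.0953 = 0.1934 which rounds to 0.19
d₂ = d₁ − σ√T = 0.1934 − 0.0953 = 0.0981 which rounds to 0.10
Pr(exercise) under Q = N(−d₂) = N(-0.10) = 0.4602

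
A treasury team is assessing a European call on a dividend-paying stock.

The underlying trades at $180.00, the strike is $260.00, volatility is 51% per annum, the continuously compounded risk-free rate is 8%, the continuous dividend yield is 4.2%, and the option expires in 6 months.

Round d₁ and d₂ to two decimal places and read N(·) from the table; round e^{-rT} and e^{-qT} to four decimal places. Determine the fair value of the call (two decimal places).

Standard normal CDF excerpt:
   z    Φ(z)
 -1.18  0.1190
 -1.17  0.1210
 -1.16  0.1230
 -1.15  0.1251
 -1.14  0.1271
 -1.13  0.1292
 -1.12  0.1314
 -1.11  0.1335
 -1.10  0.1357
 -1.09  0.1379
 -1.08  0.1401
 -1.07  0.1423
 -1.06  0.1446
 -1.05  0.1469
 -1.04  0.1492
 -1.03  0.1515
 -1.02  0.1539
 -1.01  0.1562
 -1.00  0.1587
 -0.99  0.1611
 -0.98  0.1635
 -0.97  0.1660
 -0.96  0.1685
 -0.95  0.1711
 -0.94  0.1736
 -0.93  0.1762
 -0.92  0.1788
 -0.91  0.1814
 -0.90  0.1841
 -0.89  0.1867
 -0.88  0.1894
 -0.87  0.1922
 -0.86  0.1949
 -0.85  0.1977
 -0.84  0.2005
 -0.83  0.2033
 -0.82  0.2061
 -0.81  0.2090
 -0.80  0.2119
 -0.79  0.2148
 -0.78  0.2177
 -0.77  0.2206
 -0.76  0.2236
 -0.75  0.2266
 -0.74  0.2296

σ√T = 0.51·√0.5 = 0.3606
d₁ = [ln(180/260) + (0.08 − 0.042 + ½·0.51²)·0.5] / (σ√T) = (-0.3677 + 0.0840) / 0.3606 = -0.7867 which rounds to -0.79
d₂ = -0.7867 − 0.3606 = -1.1473 which rounds to -1.15
exp(−qT) = exp(−0.042·0.5) = 0.9792;  exp(−rT) = exp(−0.08·0.5) = 0.9608
N(d₁) = N(-0.79) = 0.2148;  N(d₂) = N(-1.15) = 0.1251
C = 180·0.9792·0.2148 − 260·0.9608·0.1251 = 37.8598 − 31.2510 = 6.6088

$6.61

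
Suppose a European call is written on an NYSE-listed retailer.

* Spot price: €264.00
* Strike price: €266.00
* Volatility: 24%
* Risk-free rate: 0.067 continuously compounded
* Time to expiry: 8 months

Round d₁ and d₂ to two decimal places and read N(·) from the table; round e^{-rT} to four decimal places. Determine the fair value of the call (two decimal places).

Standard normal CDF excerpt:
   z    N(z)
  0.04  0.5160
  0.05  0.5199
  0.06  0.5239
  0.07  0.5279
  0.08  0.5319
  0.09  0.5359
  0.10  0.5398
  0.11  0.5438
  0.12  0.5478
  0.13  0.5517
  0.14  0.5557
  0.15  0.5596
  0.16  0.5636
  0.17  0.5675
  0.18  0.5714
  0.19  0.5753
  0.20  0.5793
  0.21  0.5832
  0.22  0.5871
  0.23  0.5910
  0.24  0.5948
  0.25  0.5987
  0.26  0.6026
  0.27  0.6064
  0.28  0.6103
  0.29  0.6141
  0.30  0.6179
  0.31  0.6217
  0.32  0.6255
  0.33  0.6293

€25.80

σ√T = 0.24 × 0.8165 = 0.1960
ln(S/K) + (r + σ²/2)T = ln(264/266) + (0.067 + 0.24²/2)·0.6667 = -0.0075 + 0.0639 = 0.0563
d₁ = 0.0563 / 0.1960 = 0.2874 ≈ 0.29
d₂ = d₁ − σ√T = 0.2874 − 0.1960 = 0.0914 ≈ 0.09
e^(−rT) = e^(−0.067·0.6667) = 0.9563
N(d₁) = N(0.29) = 0.6141;  N(d₂) = N(0.09) = 0.5359
C = 264·0.6141 − 266·0.9563·0.5359 = 162.1224 − 136.3200 = 25.8024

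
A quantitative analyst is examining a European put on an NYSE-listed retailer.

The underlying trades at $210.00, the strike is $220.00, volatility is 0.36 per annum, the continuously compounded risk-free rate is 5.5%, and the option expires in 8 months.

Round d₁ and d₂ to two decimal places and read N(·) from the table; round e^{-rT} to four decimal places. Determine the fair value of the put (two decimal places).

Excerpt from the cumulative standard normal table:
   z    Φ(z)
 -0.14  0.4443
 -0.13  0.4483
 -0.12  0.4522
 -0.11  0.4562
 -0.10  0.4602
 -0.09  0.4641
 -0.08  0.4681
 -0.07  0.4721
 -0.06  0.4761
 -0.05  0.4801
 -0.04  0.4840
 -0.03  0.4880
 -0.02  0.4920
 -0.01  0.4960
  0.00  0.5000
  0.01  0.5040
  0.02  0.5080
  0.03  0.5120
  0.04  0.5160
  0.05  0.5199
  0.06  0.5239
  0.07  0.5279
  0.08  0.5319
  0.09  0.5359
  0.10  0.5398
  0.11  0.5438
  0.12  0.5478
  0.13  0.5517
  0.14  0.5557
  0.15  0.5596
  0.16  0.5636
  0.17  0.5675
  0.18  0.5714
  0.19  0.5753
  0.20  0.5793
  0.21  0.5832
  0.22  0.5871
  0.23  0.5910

$25.38

σ√T = 0.36 × 0.8165 = 0.2939
ln(S/K) + (r + σ²/2)T = ln(210/220) + (0.055 + 0.36²/2)·0.6667 = -0.0465 + 0.0799 = 0.0333
d₁ = 0.0333 / 0.2939 = 0.1134 which rounds to 0.11
d₂ = d₁ − σ√T = 0.1134 − 0.2939 = -0.1805 which rounds to -0.18
exp(−rT) = exp(−0.055·0.6667) = 0.9640
N(−d₂) = N(0.18) = 0.5714;  N(−d₁) = N(-0.11) = 0.4562
P = 220·0.9640·0.5714 − 210·0.4562 = 121.1825 − 95.8020 = 25.3805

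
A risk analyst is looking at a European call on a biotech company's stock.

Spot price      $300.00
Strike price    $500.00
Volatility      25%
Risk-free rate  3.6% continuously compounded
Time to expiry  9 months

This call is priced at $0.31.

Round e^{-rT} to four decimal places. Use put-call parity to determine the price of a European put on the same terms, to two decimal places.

exp(−rT) = exp(−0.036·0.75) = 0.9734
Put-call parity: C − P = S − K·e^(−rT) = 300 − 500·0.9734 = 300 − 486.7000 = -186.7000
P = C − (C − P) = 0.31 − (-186.7000) = 187.0100

$187.01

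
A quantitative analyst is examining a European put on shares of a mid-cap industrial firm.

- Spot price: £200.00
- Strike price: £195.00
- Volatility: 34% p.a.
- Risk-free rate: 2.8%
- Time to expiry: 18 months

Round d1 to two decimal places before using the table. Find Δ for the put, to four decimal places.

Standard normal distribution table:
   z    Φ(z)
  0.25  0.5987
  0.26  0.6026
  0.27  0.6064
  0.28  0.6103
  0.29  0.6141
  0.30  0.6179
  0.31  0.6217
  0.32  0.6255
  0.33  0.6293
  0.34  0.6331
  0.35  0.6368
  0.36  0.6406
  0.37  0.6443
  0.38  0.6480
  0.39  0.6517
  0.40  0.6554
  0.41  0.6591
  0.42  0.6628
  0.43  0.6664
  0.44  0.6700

-0.3557

σ√T = 0.34 × 1.2247 = 0.4164
d₁ = [ln(200/195) + (0.028 + 0.34²/2)·1.5] / 0.4164 = [0.0253 + 0.1287] / 0.4164 = 0.3699 which rounds to 0.37
N(d₁) = N(0.37) = 0.6443
Δ_put = N(d₁) − 1 = 0.6443 − 1 = -0.3557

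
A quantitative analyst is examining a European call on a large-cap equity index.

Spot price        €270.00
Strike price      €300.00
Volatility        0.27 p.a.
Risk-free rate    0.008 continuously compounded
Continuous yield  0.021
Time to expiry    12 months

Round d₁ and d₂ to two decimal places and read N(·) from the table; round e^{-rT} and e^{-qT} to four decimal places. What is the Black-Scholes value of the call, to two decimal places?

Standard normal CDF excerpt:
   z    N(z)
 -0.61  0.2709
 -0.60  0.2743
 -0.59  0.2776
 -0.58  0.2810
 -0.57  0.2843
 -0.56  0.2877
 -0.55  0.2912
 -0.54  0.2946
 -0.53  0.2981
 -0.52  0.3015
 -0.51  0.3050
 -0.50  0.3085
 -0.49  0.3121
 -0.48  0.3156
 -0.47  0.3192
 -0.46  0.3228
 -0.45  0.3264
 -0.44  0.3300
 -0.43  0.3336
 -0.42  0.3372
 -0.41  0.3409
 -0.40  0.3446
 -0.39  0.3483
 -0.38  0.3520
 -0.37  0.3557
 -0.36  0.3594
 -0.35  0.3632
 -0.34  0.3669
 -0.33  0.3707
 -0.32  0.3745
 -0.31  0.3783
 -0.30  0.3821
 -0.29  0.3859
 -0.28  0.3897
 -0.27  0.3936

σ√T = 0.27·√1 = 0.2700
ln(S/K) + (r − q + σ²/2)T = ln(270/300) + (0.008 − 0.021 + 0.27²/2)·1 = -0.1054 + 0.0235 = -0.0819
d₁ = -0.0819 / 0.2700 = -0.3034 ≈ -0.30
d₂ = d₁ − σ√T = -0.3034 − 0.2700 = -0.5734 ≈ -0.57
e^(−qT) = e^(−0.021·1) = 0.9792;  e^(−rT) = e^(−0.008·1) = 0.9920
N(d₁) = N(-0.30) = 0.3821;  N(d₂) = N(-0.57) = 0.2843
C = 270·0.9792·0.3821 − 300·0.9920·0.2843 = 101.0211 − 84.6077 = 16.4134

€16.41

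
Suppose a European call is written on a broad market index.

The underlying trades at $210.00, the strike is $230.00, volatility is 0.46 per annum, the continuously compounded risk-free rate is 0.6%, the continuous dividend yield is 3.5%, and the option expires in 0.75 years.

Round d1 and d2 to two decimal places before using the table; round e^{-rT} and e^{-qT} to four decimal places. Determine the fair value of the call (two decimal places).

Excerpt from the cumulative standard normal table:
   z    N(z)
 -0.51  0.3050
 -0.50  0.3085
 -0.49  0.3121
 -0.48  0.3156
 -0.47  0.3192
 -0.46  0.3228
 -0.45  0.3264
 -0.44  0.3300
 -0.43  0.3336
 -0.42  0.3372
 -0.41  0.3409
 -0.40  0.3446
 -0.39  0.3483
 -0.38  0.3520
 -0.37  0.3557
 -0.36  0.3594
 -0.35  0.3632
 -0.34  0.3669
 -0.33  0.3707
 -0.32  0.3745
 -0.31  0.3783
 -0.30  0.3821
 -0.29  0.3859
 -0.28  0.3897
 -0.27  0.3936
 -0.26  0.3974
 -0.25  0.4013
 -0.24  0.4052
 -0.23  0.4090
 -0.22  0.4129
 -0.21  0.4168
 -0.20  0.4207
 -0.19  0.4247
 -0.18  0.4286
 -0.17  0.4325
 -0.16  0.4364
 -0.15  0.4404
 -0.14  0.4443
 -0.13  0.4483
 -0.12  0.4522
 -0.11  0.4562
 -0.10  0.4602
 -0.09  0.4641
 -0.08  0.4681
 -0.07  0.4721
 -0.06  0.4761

$23.49

σ√T = 0.46 × 0.8660 = 0.3984
ln(S/K) + (r − q + σ²/2)T = ln(210/230) + (0.006 − 0.035 + 0.46²/2)·0.75 = -0.0910 + 0.0576 = -0.0334
d₁ = -0.0334 / 0.3984 = -0.0838 → -0.08
d₂ = d₁ − σ√T = -0.0838 − 0.3984 = -0.4821 → -0.48
exp(−qT) = exp(−0.035·0.75) = 0.9741;  exp(−rT) = exp(−0.006·0.75) = 0.9955
C = 210·0.9741·N(-0.08) − 230·0.9955·N(-0.48) = 210·0.9741·0.4681 − 230·0.9955·0.3156 = 95.7550 − 72.2614 = 23.4937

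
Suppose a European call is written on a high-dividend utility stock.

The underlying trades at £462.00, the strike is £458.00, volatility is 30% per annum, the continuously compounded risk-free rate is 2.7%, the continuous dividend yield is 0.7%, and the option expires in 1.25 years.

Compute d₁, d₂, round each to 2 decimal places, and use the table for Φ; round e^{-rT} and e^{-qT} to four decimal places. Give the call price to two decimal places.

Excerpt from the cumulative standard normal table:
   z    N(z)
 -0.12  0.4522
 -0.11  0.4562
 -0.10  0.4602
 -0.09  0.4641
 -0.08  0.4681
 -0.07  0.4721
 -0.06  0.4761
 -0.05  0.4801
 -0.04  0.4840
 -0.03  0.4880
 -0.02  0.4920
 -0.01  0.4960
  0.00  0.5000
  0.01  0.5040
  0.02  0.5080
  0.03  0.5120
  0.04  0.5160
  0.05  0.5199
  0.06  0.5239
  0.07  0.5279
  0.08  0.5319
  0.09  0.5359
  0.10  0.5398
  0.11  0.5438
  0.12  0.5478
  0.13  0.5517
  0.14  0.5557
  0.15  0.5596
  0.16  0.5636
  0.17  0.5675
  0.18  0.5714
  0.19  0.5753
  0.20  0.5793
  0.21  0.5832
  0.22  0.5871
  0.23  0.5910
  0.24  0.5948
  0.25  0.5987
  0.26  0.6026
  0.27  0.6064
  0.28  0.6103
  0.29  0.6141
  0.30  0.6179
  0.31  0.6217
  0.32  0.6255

£68.68

σ√T = 0.3 × 1.1180 = 0.3354
d₁ = [ln(462/458) + (0.027 − 0.007 + ½·0.3²)·1.25] / (σ√T) = (0.0087 + 0.0813) / 0.3354 = 0.2682 ⇒ 0.27
d₂ = 0.2682 − 0.3354 = -0.0672 ⇒ -0.07
exp(−qT) = exp(−0.007·1.25) = 0.9913;  exp(−rT) = exp(−0.027·1.25) = 0.9668
N(d₁) = N(0.27) = 0.6064;  N(d₂) = N(-0.07) = 0.4721
C = 462·0.9913·0.6064 − 458·0.9668·0.4721 = 277.7194 − 209.0432 = 68.6762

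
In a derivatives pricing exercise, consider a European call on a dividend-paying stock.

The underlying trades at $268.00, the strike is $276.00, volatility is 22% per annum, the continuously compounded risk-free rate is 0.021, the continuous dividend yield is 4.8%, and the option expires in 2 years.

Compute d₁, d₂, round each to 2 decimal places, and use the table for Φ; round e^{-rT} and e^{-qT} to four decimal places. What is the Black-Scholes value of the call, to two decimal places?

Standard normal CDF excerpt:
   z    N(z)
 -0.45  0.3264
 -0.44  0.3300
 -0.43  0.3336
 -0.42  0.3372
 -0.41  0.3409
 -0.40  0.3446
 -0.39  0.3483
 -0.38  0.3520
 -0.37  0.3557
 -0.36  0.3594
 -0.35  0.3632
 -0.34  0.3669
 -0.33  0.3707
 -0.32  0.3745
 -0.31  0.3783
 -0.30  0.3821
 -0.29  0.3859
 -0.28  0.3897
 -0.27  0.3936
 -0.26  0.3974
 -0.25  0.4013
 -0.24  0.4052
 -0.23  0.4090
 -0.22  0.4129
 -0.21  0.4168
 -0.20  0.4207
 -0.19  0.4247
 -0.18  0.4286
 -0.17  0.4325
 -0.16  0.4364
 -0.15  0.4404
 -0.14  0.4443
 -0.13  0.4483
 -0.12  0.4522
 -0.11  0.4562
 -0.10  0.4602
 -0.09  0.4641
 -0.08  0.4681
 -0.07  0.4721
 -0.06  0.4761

$21.83

σ√T = 0.22 × 1.4142 = 0.3111
d₁ = [ln(268/276) + (0.021 − 0.048 + ½·0.22²)·2] / (σ√T) = (-0.0294 − 0.0056) / 0.3111 = -0.1125 ⇒ -0.11
d₂ = -0.1125 − 0.3111 = -0.4237 ⇒ -0.42
e^(−qT) = e^(−0.048·2) = 0.9085;  e^(−rT) = e^(−0.021·2) = 0.9589
C = 268·0.9085·N(-0.11) − 276·0.9589·N(-0.42) = 268·0.9085·0.4562 − 276·0.9589·0.3372 = 111.0747 − 89.2421 = 21.8325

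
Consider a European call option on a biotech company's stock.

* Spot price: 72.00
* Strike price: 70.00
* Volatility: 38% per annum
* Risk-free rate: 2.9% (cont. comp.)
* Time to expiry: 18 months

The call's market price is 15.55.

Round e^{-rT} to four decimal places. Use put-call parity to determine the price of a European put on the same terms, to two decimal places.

e^(−rT) = e^(−0.029·1.5) = 0.9574
Put-call parity: C − P = S − K·e^(−rT) = 72 − 70·0.9574 = 72 − 67.0180 = 4.9820
P = C − (C − P) = 15.55 − (4.9820) = 10.5680

10.57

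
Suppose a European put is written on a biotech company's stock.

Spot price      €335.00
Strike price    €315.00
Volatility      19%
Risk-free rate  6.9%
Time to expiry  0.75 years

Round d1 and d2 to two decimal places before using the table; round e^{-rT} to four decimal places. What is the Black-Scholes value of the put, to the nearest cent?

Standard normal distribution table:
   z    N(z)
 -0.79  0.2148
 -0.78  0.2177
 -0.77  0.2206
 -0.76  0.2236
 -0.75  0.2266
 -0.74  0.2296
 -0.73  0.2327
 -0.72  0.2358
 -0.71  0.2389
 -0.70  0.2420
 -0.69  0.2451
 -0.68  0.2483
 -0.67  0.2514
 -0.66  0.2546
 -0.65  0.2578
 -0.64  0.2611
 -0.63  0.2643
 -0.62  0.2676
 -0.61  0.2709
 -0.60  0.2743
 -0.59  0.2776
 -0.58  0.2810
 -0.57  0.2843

T = 0.75;  σ√T = 0.1645
ln(S/K) + (r + σ²/2)T = ln(335/315) + (0.069 + 0.19²/2)·0.75 = 0.0616 + 0.0653 = 0.1268
d₁ = 0.1268 / 0.1645 = 0.7709 ≈ 0.77
d₂ = d₁ − σ√T = 0.7709 − 0.1645 = 0.6063 ≈ 0.61
exp(−rT) = exp(−0.069·0.75) = 0.9496
N(−d₂) = N(-0.61) = 0.2709;  N(−d₁) = N(-0.77) = 0.2206
P = 315·0.9496·0.2709 − 335·0.2206 = 81.0327 − 73.9010 = 7.1317

€7.13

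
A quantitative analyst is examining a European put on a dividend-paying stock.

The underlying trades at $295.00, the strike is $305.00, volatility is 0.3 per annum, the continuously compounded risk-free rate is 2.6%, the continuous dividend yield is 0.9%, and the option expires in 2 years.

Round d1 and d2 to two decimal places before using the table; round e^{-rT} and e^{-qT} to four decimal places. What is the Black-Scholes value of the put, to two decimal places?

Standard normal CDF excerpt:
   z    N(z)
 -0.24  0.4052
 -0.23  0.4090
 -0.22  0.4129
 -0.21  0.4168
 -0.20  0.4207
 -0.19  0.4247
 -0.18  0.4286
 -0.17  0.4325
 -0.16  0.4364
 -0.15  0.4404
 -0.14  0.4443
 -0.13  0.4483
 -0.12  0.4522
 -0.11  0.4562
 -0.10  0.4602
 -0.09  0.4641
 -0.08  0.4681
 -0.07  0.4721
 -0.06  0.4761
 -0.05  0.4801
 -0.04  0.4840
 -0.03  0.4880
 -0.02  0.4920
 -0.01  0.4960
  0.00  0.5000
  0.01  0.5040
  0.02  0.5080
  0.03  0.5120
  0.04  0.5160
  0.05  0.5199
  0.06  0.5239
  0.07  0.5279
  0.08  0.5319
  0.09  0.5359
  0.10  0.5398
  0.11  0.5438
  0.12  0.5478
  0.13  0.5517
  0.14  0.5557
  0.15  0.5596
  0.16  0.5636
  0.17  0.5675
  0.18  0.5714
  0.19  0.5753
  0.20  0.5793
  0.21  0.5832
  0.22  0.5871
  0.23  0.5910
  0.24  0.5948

$48.09

T = 2;  σ√T = 0.4243
d₁ = [ln(295/305) + (0.026 − 0.009 + ½·0.3²)·2] / (σ√T) = (-0.0333 + 0.1240) / 0.4243 = 0.2137 ⇒ 0.21
d₂ = 0.2137 − 0.4243 = -0.2106 ⇒ -0.21
e^(−qT) = e^(−0.009·2) = 0.9822;  e^(−rT) = e^(−0.026·2) = 0.9493
P = 305·0.9493·N(0.21) − 295·0.9822·N(-0.21) = 305·0.9493·0.5832 − 295·0.9822·0.4168 = 168.8577 − 120.7674 = 48.0903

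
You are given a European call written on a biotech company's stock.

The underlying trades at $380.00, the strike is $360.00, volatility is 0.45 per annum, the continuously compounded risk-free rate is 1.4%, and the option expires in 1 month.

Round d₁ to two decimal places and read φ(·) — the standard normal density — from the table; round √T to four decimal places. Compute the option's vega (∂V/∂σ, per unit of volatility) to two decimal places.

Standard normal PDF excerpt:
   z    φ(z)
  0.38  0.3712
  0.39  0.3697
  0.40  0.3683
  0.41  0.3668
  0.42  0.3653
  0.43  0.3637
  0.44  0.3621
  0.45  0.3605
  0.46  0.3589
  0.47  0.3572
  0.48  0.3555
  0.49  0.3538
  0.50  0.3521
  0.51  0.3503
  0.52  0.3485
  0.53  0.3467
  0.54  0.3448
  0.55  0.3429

38.81

T = 0.08333;  σ√T = 0.1299
ln(S/K) + (r + σ²/2)T = ln(380/360) + (0.014 + 0.45²/2)·0.08333 = 0.0541 + 0.0096 = 0.0637
d₁ = 0.0637 / 0.1299 = 0.4901 → 0.49
√T = √0.08333 = 0.2887
φ(d₁) = φ(0.49) = 0.3538
vega = S·φ(d₁)·√T = 380·0.3538·0.2887 = 38.8140
(The put has the same vega.)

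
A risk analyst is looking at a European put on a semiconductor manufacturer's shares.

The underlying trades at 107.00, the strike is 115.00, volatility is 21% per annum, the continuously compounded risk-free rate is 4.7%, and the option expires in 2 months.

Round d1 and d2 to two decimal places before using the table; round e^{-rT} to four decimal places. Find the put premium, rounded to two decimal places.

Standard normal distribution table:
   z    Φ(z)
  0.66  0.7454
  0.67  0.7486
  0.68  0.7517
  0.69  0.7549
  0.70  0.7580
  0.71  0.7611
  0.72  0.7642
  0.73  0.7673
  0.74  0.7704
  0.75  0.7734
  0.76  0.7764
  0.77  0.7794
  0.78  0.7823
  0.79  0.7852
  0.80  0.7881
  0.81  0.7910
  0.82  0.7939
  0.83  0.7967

σ√T = 0.21 × 0.4082 = 0.0857
d₁ = [ln(107/115) + (0.047 + ½·0.21²)·0.1667] / (σ√T) = (-0.0721 + 0.0115) / 0.0857 = -0.7068 → -0.71
d₂ = -0.7068 − 0.0857 = -0.7925 → -0.79
e^(−rT) = e^(−0.047·0.1667) = 0.9922
N(−d₂) = N(0.79) = 0.7852;  N(−d₁) = N(0.71) = 0.7611
P = 115·0.9922·0.7852 − 107·0.7611 = 89.5937 − 81.4377 = 8.1560

8.16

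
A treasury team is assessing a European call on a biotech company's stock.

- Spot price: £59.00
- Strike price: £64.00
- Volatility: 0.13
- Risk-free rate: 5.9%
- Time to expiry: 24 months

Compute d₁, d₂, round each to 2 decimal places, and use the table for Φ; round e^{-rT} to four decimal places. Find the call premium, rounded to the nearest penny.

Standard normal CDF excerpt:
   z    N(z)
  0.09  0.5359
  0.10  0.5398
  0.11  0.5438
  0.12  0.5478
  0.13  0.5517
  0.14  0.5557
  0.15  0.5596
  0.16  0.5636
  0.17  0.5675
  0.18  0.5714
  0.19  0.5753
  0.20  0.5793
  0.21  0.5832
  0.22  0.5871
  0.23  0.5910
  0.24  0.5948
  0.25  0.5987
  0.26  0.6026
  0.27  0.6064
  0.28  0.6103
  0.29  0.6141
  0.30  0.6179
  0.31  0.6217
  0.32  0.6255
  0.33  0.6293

£5.30

σ√T = 0.13 × 1.4142 = 0.1838
d₁ = [ln(59/64) + (0.059 + ½·0.13²)·2] / (σ√T) = (-0.0813 + 0.1349) / 0.1838 = 0.2913 ⇒ 0.29
d₂ = 0.2913 − 0.1838 = 0.1074 ⇒ 0.11
exp(−rT) = exp(−0.059·2) = 0.8887
C = 59·N(0.29) − 64·0.8887·N(0.11) = 59·0.6141 − 64·0.8887·0.5438 = 36.2319 − 30.9296 = 5.3023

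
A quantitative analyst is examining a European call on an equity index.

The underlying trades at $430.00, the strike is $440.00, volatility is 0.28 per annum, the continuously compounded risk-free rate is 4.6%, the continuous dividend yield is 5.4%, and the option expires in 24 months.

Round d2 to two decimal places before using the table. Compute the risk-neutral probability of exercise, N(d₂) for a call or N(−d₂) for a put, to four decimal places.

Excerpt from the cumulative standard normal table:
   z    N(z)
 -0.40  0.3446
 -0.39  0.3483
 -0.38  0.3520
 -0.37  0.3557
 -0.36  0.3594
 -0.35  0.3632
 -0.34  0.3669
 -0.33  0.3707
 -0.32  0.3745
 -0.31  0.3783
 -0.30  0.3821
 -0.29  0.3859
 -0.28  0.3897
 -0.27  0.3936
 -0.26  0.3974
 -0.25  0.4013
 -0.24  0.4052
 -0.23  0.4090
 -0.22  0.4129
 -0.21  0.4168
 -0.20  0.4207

0.3821

σ√T = 0.28·√2 = 0.3960
d₁ = [ln(430/440) + (0.046 − 0.054 + ½·0.28²)·2] / (σ√T) = (-0.0230 + 0.0624) / 0.3960 = 0.0995 ⇒ 0.10
d₂ = 0.0995 − 0.3960 = -0.2965 ⇒ -0.30
Pr(exercise) under Q = N(d₂) = 0.3821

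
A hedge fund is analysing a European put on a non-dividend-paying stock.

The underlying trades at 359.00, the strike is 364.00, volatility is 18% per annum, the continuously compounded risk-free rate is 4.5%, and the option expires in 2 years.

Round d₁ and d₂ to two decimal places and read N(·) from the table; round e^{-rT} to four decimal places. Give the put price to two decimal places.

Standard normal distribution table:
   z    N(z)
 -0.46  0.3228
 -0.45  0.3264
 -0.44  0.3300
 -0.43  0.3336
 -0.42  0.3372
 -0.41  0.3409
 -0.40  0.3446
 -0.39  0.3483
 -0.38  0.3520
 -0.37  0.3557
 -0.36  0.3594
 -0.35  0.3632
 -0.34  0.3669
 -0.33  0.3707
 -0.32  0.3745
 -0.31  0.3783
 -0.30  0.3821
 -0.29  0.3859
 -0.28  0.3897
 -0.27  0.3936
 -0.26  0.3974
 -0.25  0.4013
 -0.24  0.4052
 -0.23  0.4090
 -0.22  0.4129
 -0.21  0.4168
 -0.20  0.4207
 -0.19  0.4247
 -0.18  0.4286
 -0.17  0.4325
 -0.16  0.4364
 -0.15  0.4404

24.11

σ√T = 0.18 × 1.4142 = 0.2546
d₁ = [ln(359/364) + (0.045 + 0.18²/2)·2] / 0.2546 = [-0.0138 + 0.1224] / 0.2546 = 0.4265 ≈ 0.43
d₂ = d₁ − σ√T = 0.4265 − 0.2546 = 0.1719 ≈ 0.17
exp(−rT) = exp(−0.045·2) = 0.9139
P = 364·0.9139·N(-0.17) − 359·N(-0.43) = 364·0.9139·0.4325 − 359·0.3336 = 143.8753 − 119.7624 = 24.1129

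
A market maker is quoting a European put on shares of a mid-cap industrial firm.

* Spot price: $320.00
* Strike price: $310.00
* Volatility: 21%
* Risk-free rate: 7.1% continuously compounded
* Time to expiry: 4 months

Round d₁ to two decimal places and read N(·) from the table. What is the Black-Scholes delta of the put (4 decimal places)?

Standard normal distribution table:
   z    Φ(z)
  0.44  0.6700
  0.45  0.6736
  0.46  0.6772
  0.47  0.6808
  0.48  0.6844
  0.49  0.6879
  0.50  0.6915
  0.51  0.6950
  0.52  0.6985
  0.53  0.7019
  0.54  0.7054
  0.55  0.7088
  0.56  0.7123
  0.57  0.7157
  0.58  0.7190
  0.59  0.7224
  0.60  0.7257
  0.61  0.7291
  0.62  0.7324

σ√T = 0.21 × 0.5774 = 0.1212
d₁ = [ln(320/310) + (0.071 + ½·0.21²)·0.3333] / (σ√T) = (0.0317 + 0.0310) / 0.1212 = 0.5177 which rounds to 0.52
N(d₁) = N(0.52) = 0.6985
Δ_put = N(d₁) − 1 = 0.6985 − 1 = -0.3015

-0.3015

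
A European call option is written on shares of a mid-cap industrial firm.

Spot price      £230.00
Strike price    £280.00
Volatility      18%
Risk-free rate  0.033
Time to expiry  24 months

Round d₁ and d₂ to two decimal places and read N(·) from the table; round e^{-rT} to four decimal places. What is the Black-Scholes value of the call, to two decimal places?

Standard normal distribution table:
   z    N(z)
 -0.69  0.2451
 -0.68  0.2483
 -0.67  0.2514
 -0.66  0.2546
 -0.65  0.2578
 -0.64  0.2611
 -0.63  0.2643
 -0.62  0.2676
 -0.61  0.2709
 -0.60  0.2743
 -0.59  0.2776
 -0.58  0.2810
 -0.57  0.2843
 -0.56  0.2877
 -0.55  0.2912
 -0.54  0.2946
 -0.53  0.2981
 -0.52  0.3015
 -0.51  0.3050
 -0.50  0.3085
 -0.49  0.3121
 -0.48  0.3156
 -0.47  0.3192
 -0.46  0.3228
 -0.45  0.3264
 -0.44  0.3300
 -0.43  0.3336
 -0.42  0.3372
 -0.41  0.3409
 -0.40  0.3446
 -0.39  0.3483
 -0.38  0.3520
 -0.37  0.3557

T = 2;  σ√T = 0.2546
d₁ = [ln(230/280) + (0.033 + 0.18²/2)·2] / 0.2546 = [-0.1967 + 0.0984] / 0.2546 = -0.3862 ⇒ -0.39
d₂ = d₁ − σ√T = -0.3862 − 0.2546 = -0.6408 ⇒ -0.64
exp(−rT) = exp(−0.033·2) = 0.9361
N(d₁) = N(-0.39) = 0.3483;  N(d₂) = N(-0.64) = 0.2611
C = 230·0.3483 − 280·0.9361·0.2611 = 80.1090 − 68.4364 = 11.6726

£11.67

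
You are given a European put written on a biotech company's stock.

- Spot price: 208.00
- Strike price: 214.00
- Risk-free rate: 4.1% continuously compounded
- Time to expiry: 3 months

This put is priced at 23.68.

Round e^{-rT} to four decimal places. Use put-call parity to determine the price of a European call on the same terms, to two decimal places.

e^(−rT) = e^(−0.041·0.25) = 0.9898
Put-call parity: C − P = S − K·e^(−rT) = 208 − 214·0.9898 = 208 − 211.8172 = -3.8172
C = P + (C − P) = 23.68 + (-3.8172) = 19.8628

19.86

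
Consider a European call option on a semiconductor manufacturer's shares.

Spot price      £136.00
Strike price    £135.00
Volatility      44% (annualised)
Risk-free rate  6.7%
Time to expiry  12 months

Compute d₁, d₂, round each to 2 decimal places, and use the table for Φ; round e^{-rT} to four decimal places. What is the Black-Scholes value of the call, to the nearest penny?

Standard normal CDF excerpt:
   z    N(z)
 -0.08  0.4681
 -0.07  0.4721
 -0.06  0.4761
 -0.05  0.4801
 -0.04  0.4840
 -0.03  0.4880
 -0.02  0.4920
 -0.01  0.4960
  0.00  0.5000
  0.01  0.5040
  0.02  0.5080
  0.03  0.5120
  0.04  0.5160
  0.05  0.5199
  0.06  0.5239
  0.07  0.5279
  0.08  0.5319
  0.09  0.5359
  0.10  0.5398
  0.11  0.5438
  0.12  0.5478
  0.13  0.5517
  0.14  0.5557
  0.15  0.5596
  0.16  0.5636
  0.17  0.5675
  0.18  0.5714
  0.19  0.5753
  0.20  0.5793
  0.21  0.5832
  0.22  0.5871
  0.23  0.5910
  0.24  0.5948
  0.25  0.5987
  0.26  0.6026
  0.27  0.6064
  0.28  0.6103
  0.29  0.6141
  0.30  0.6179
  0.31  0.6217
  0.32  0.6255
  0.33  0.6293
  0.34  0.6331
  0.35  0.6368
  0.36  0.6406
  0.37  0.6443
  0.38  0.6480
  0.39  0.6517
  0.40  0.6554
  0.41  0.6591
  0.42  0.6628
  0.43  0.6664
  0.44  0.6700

£28.02

T = 1;  σ√T = 0.4400
d₁ = [ln(136/135) + (0.067 + 0.44²/2)·1] / 0.4400 = [0.0074 + 0.1638] / 0.4400 = 0.3890 ⇒ 0.39
d₂ = d₁ − σ√T = 0.3890 − 0.4400 = -0.0510 ⇒ -0.05
e^(−rT) = e^(−0.067·1) = 0.9352
N(d₁) = N(0.39) = 0.6517;  N(d₂) = N(-0.05) = 0.4801
C = 136·0.6517 − 135·0.9352·0.4801 = 88.6312 − 60.6136 = 28.0176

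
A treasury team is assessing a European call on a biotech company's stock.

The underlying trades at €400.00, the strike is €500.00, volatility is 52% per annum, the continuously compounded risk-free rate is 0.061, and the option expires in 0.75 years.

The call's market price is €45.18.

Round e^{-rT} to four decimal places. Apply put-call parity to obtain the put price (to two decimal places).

€122.83

e^(−rT) = e^(−0.061·0.75) = 0.9553
Put-call parity: C − P = S − K·e^(−rT) = 400 − 500·0.9553 = 400 − 477.6500 = -77.6500
P = C − (C − P) = 45.18 − (-77.6500) = 122.8300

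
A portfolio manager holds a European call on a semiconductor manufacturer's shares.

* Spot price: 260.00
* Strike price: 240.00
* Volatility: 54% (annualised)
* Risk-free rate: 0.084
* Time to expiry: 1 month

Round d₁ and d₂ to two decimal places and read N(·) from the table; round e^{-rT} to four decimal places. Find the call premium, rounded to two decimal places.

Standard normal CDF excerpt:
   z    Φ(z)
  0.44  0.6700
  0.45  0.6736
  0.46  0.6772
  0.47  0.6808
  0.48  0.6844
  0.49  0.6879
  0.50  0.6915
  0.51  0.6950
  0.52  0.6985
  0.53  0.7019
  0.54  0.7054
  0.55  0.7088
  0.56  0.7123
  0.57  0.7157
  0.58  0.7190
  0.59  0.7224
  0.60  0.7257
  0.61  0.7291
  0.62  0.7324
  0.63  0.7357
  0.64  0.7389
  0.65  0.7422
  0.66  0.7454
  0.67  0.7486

29.01

T = 0.08333;  σ√T = 0.1559
d₁ = [ln(260/240) + (0.084 + 0.54²/2)·0.08333] / 0.1559 = [0.0800 + 0.0192] / 0.1559 = 0.6363 which rounds to 0.64
d₂ = d₁ − σ√T = 0.6363 − 0.1559 = 0.4804 which rounds to 0.48
e^(−rT) = e^(−0.084·0.08333) = 0.9930
N(d₁) = N(0.64) = 0.7389;  N(d₂) = N(0.48) = 0.6844
C = 260·0.7389 − 240·0.9930·0.6844 = 192.1140 − 163.1062 = 29.0078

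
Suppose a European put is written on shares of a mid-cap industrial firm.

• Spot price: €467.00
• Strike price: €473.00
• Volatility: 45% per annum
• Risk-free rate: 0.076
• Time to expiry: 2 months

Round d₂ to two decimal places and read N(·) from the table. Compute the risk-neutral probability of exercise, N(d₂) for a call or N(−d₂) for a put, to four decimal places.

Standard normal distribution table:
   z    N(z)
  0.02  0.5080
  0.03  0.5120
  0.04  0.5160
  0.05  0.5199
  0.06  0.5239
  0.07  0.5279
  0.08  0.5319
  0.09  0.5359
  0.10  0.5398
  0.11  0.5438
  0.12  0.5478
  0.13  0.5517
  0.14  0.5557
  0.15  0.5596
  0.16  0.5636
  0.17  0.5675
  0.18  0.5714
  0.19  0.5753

0.5359

T = 0.1667;  σ√T = 0.1837
d₁ = [ln(467/473) + (0.076 + 0.45²/2)·0.1667] / 0.1837 = [-0.0128 + 0.0295] / 0.1837 = 0.0913 → 0.09
d₂ = d₁ − σ√T = 0.0913 − 0.1837 = -0.0924 → -0.09
Risk-neutral Pr[S_T < K] = N(−d₂) = N(0.09) = 0.5359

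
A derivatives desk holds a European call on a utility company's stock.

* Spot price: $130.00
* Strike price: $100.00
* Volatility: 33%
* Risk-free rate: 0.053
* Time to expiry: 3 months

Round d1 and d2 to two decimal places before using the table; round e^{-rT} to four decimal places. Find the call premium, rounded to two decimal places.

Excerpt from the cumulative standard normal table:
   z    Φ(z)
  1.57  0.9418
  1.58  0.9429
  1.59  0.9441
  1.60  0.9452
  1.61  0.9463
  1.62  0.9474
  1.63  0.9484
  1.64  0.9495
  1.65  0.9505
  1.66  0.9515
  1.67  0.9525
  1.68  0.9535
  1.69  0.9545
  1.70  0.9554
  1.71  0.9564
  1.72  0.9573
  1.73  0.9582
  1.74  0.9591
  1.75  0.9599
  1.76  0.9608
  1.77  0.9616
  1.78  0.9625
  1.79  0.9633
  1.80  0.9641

$31.62

T = 0.25;  σ√T = 0.1650
ln(S/K) + (r + σ²/2)T = ln(130/100) + (0.053 + 0.33²/2)·0.25 = 0.2624 + 0.0269 = 0.2892
d₁ = 0.2892 / 0.1650 = 1.7529 which rounds to 1.75
d₂ = d₁ − σ√T = 1.7529 − 0.1650 = 1.5879 which rounds to 1.59
e^(−rT) = e^(−0.053·0.25) = 0.9868
C = 130·N(1.75) − 100·0.9868·N(1.59) = 130·0.9599 − 100·0.9868·0.9441 = 124.7870 − 93.1638 = 31.6232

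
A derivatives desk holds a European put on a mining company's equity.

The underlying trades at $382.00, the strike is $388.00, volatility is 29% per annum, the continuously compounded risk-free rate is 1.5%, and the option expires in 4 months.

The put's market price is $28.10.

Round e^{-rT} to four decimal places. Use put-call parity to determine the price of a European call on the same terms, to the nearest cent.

$24.04

e^(−rT) = e^(−0.015·0.3333) = 0.9950
Put-call parity: C − P = S − K·e^(−rT) = 382 − 388·0.9950 = 382 − 386.0600 = -4.0600
C = P + (C − P) = 28.10 + (-4.0600) = 24.0400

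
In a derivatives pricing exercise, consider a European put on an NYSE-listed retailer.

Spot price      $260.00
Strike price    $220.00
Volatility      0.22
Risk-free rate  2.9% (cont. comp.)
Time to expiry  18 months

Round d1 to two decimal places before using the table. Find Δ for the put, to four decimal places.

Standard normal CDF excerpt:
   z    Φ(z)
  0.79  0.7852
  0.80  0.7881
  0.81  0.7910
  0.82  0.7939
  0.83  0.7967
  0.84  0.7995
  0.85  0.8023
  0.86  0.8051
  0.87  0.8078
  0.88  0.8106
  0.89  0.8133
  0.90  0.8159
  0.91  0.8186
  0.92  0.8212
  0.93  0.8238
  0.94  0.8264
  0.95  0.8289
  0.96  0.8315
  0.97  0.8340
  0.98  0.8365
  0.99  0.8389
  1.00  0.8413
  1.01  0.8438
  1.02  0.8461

T = 1.5;  σ√T = 0.2694
d₁ = [ln(260/220) + (0.029 + 0.22²/2)·1.5] / 0.2694 = [0.1671 + 0.0798] / 0.2694 = 0.9162 which rounds to 0.92
N(d₁) = N(0.92) = 0.8212
Δ_put = N(d₁) − 1 = 0.8212 − 1 = -0.1788

-0.1788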